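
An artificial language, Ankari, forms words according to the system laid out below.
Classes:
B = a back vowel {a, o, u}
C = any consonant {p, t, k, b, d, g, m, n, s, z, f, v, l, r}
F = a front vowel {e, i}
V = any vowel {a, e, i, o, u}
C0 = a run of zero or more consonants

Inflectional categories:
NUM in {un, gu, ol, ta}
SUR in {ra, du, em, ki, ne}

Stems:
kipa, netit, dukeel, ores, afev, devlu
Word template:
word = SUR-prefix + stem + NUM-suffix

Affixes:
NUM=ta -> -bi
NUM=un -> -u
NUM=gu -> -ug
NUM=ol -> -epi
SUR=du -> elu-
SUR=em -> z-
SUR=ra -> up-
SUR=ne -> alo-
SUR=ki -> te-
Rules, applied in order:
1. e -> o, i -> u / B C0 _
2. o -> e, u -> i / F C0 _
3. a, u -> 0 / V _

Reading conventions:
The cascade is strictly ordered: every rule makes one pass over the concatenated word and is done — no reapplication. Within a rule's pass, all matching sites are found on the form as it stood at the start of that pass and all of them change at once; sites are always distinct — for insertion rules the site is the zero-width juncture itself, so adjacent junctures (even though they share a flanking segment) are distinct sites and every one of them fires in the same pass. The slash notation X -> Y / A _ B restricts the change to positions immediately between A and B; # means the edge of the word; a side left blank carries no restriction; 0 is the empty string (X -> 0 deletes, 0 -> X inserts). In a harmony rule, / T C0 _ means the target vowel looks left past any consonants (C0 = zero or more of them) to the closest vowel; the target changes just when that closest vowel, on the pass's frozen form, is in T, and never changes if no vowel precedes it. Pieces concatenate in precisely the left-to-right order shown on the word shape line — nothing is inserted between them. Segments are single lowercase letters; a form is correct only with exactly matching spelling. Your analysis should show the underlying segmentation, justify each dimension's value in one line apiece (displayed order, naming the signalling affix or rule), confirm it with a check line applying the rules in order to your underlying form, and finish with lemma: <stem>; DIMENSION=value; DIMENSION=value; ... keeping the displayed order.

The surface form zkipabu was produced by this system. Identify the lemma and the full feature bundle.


underlying: z-kipa-bi
NUM=ta - signalled by the affix -bi
SUR=em - signalled by the affix z-
check: zkipabi -> zkipabu -> zkipabu -> zkipabu
lemma: kipa; NUM=ta; SUR=em


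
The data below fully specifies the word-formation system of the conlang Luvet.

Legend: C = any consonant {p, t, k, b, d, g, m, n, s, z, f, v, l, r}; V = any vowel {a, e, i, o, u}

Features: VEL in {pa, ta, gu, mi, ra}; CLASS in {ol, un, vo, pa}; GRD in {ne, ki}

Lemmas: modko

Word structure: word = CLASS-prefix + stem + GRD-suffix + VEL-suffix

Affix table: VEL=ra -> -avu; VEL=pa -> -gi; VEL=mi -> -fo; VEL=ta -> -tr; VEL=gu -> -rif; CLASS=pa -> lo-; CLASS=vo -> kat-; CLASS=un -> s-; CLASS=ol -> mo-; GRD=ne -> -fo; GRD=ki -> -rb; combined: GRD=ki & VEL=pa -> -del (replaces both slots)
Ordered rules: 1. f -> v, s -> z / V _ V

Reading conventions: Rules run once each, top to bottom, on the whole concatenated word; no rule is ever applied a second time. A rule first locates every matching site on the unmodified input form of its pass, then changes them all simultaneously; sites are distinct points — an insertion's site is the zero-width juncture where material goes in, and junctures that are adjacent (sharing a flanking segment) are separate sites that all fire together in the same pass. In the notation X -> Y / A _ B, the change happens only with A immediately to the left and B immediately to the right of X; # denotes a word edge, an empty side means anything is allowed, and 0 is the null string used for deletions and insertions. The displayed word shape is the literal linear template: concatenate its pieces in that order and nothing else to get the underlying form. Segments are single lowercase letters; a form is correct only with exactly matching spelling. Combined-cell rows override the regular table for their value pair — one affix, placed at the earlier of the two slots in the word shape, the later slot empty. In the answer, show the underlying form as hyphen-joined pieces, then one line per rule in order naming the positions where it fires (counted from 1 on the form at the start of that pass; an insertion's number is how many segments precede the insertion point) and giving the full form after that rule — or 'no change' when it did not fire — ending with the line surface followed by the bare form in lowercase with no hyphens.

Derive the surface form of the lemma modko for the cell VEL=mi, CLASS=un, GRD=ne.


underlying: s-modko-fo-fo
1. f -> v, s -> z / V _ V: fires at position(s) 7, 9: smodkovovo
surface: smodkovovo


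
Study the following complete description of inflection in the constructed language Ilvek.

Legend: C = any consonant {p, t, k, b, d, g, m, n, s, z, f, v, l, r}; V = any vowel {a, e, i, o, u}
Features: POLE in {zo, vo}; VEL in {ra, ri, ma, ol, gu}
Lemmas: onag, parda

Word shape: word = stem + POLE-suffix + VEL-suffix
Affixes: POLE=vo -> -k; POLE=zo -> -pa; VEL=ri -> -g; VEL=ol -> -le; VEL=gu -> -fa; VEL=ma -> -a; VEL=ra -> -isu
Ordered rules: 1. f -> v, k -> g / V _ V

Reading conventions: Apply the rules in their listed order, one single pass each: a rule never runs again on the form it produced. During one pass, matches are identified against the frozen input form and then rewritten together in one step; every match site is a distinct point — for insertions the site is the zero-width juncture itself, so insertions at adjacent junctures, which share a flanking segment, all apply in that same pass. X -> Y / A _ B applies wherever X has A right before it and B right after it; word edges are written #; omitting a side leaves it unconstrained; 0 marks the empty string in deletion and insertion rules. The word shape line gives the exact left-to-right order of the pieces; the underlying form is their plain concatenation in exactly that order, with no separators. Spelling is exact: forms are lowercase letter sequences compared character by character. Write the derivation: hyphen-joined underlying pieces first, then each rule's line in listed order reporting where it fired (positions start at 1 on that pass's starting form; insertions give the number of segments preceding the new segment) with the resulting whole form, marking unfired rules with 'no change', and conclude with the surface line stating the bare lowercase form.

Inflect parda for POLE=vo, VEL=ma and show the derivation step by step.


underlying: parda-k-a
1. f -> v, k -> g / V _ V: fires at position(s) 6: pardaga
surface: pardaga


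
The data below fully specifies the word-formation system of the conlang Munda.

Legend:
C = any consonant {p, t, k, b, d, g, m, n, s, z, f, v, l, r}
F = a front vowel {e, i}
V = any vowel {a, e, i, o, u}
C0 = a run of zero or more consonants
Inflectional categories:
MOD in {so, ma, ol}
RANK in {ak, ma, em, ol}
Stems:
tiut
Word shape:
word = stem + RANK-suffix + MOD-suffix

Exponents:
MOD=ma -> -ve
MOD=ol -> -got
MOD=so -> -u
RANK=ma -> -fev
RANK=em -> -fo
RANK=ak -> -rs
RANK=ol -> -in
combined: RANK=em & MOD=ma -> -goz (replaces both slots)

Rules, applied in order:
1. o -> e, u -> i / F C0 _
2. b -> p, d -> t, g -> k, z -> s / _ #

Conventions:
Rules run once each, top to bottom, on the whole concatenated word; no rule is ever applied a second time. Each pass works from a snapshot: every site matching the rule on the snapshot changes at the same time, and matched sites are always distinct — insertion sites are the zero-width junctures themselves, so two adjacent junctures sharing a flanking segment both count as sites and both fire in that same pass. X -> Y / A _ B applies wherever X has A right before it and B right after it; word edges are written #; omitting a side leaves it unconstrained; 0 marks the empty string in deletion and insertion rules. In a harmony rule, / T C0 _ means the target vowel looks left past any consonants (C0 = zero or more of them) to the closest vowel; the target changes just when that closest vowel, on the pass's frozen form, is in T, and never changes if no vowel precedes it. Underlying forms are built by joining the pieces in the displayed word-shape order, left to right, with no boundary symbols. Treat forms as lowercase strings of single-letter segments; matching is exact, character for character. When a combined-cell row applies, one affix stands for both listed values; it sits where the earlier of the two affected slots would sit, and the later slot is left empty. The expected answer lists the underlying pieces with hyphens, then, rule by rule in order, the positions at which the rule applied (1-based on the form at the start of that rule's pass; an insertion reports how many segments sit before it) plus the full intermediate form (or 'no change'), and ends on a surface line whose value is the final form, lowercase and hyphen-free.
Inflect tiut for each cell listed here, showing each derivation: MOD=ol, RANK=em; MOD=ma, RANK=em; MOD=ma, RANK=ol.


cell MOD=ol, RANK=em:
underlying: tiut-fo-got
1. o -> e, u -> i / F C0 _: fires at position(s) 3: tiitfogot
2. b -> p, d -> t, g -> k, z -> s / _ #: no change
surface: tiitfogot

cell MOD=ma, RANK=em:
underlying: tiut-goz
1. o -> e, u -> i / F C0 _: fires at position(s) 3: tiitgoz
2. b -> p, d -> t, g -> k, z -> s / _ #: fires at position(s) 7: tiitgos
surface: tiitgos

cell MOD=ma, RANK=ol:
underlying: tiut-in-ve
1. o -> e, u -> i / F C0 _: fires at position(s) 3: tiitinve
2. b -> p, d -> t, g -> k, z -> s / _ #: no change
surface: tiitinve


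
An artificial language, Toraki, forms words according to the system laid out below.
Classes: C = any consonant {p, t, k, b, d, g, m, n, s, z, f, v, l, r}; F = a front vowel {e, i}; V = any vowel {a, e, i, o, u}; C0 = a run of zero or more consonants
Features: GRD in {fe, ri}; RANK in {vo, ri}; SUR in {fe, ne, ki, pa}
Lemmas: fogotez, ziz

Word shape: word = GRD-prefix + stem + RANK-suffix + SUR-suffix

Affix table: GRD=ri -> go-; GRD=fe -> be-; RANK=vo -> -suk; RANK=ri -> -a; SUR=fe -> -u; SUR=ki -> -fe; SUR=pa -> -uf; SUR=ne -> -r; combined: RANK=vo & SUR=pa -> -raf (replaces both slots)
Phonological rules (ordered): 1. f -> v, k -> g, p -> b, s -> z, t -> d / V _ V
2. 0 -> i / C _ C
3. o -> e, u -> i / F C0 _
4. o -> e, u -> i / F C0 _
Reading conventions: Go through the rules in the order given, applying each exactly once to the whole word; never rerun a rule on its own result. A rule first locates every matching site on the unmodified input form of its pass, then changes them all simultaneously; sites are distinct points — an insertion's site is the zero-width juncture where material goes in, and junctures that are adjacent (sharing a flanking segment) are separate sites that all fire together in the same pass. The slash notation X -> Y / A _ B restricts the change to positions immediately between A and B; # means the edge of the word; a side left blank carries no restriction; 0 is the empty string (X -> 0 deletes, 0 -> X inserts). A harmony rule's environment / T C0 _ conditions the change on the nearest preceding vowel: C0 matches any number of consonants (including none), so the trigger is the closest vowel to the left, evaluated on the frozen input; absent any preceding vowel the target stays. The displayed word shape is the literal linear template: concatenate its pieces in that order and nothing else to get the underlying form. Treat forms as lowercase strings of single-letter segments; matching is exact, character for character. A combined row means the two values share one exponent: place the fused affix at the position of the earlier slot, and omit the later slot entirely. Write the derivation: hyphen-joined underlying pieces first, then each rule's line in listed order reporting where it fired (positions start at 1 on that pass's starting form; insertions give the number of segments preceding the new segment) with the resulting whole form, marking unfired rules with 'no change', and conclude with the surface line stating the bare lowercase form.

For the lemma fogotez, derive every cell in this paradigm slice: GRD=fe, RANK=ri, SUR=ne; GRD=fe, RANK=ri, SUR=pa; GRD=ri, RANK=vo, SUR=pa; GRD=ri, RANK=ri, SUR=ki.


cell GRD=fe, RANK=ri, SUR=ne:
underlying: be-fogotez-a-r
1. f -> v, k -> g, p -> b, s -> z, t -> d / V _ V: fires at position(s) 3, 7: bevogodezar
2. 0 -> i / C _ C: no change
3. o -> e, u -> i / F C0 _: fires at position(s) 4: bevegodezar
4. o -> e, u -> i / F C0 _: fires at position(s) 6: bevegedezar
surface: bevegedezar

cell GRD=fe, RANK=ri, SUR=pa:
underlying: be-fogotez-a-uf
1. f -> v, k -> g, p -> b, s -> z, t -> d / V _ V: fires at position(s) 3, 7: bevogodezauf
2. 0 -> i / C _ C: no change
3. o -> e, u -> i / F C0 _: fires at position(s) 4: bevegodezauf
4. o -> e, u -> i / F C0 _: fires at position(s) 6: bevegedezauf
surface: bevegedezauf

cell GRD=ri, RANK=vo, SUR=pa:
underlying: go-fogotez-raf
1. f -> v, k -> g, p -> b, s -> z, t -> d / V _ V: fires at position(s) 3, 7: govogodezraf
2. 0 -> i / C _ C: inserts after position(s) 9: govogodeziraf
3. o -> e, u -> i / F C0 _: no change
4. o -> e, u -> i / F C0 _: no change
surface: govogodeziraf

cell GRD=ri, RANK=ri, SUR=ki:
underlying: go-fogotez-a-fe
1. f -> v, k -> g, p -> b, s -> z, t -> d / V _ V: fires at position(s) 3, 7, 11: govogodezave
2. 0 -> i / C _ C: no change
3. o -> e, u -> i / F C0 _: no change
4. o -> e, u -> i / F C0 _: no change
surface: govogodezave


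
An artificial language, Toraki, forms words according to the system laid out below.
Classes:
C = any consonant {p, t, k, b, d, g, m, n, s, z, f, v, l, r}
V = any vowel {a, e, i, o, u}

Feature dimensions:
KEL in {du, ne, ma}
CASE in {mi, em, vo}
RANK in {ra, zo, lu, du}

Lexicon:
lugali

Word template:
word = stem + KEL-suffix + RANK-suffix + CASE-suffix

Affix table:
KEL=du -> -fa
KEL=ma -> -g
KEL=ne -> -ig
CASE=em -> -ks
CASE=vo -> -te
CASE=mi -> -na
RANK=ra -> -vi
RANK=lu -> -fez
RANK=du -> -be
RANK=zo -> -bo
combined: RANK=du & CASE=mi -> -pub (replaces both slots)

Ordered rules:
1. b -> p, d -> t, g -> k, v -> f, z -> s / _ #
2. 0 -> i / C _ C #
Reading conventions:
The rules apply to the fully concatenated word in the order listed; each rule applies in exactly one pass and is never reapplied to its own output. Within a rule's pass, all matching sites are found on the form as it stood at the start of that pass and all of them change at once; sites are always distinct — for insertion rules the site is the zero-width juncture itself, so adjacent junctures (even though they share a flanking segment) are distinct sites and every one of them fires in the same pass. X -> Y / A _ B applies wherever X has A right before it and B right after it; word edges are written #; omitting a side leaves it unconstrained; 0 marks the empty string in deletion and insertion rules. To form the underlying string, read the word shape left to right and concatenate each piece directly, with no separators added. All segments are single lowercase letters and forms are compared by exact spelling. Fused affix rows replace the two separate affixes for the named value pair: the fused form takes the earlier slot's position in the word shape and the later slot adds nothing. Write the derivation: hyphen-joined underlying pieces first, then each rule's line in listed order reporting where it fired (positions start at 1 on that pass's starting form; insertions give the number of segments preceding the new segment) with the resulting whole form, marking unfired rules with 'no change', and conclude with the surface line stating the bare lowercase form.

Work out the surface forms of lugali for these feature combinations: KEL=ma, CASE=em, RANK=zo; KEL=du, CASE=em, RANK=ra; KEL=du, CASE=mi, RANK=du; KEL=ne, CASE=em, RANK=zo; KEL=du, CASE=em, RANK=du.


cell KEL=ma, CASE=em, RANK=zo:
underlying: lugali-g-bo-ks
1. b -> p, d -> t, g -> k, v -> f, z -> s / _ #: no change
2. 0 -> i / C _ C #: inserts after position(s) 10: lugaligbokis
surface: lugaligbokis

cell KEL=du, CASE=em, RANK=ra:
underlying: lugali-fa-vi-ks
1. b -> p, d -> t, g -> k, v -> f, z -> s / _ #: no change
2. 0 -> i / C _ C #: inserts after position(s) 11: lugalifavikis
surface: lugalifavikis

cell KEL=du, CASE=mi, RANK=du:
underlying: lugali-fa-pub
1. b -> p, d -> t, g -> k, v -> f, z -> s / _ #: fires at position(s) 11: lugalifapup
2. 0 -> i / C _ C #: no change
surface: lugalifapup

cell KEL=ne, CASE=em, RANK=zo:
underlying: lugali-ig-bo-ks
1. b -> p, d -> t, g -> k, v -> f, z -> s / _ #: no change
2. 0 -> i / C _ C #: inserts after position(s) 11: lugaliigbokis
surface: lugaliigbokis

cell KEL=du, CASE=em, RANK=du:
underlying: lugali-fa-be-ks
1. b -> p, d -> t, g -> k, v -> f, z -> s / _ #: no change
2. 0 -> i / C _ C #: inserts after position(s) 11: lugalifabekis
surface: lugalifabekis


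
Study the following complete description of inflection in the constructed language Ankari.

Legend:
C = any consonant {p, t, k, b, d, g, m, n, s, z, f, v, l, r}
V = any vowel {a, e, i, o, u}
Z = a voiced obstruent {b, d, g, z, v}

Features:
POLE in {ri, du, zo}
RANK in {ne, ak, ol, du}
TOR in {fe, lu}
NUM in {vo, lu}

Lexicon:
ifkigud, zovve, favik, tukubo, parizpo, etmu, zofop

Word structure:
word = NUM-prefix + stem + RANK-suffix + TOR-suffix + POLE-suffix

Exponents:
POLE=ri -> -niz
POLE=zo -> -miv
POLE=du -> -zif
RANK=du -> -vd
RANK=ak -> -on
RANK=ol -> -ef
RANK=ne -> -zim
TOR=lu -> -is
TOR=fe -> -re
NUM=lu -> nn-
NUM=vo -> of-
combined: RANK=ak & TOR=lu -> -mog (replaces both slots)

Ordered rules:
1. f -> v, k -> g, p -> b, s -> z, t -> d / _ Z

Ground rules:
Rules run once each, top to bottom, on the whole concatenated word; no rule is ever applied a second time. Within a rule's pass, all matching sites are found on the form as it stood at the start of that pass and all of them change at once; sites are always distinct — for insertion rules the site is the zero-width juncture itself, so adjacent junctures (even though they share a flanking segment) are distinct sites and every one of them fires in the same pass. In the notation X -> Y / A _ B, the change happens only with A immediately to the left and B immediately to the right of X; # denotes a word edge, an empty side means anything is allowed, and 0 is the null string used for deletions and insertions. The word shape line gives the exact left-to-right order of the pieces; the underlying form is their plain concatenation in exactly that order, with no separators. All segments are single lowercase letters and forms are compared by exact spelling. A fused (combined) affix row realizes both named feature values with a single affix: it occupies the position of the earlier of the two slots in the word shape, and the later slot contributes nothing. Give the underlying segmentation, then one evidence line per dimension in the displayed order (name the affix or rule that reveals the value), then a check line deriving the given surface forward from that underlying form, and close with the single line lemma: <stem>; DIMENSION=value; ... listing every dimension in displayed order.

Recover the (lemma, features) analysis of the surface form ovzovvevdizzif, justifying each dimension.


underlying: of-zovve-vd-is-zif
POLE=du - signalled by the affix -zif
RANK=du - signalled by the affix -vd
TOR=lu - signalled by the affix -is
NUM=vo - signalled by the affix of-
check: ofzovvevdiszif -> ovzovvevdizzif
lemma: zovve; POLE=du; RANK=du; TOR=lu; NUM=vo


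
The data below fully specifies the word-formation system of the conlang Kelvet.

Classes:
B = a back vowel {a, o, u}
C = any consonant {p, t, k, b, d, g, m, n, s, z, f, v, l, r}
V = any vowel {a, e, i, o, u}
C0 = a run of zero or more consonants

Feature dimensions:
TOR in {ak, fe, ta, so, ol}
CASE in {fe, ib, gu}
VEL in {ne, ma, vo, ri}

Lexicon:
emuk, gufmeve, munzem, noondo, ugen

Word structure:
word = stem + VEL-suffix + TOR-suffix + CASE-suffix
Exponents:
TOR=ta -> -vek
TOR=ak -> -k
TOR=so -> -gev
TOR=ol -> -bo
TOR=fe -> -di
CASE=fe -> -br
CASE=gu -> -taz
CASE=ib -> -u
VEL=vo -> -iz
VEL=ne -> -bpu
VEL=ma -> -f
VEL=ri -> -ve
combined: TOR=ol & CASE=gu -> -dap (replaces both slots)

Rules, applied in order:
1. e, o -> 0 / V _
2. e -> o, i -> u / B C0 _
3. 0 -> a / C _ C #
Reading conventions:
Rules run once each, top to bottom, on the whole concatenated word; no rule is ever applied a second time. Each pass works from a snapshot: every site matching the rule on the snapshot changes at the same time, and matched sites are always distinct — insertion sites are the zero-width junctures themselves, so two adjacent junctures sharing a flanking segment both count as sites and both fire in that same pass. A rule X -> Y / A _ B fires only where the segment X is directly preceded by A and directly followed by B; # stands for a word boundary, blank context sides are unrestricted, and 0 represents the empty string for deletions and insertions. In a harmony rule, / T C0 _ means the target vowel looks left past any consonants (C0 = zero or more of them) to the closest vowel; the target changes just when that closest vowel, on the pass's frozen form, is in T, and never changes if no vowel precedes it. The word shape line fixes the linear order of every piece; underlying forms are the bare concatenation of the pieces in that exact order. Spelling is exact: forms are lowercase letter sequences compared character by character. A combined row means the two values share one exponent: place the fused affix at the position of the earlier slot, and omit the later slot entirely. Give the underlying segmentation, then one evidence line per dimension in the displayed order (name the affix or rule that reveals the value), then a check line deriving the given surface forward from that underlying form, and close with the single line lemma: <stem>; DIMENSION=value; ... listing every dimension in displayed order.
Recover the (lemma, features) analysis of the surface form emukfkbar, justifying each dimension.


underlying: emuk-f-k-br
TOR=ak - signalled by the affix -k
CASE=fe - signalled by the affix -br
VEL=ma - signalled by the affix -f
check: emukfkbr -> emukfkbr -> emukfkbr -> emukfkbar
lemma: emuk; TOR=ak; CASE=fe; VEL=ma


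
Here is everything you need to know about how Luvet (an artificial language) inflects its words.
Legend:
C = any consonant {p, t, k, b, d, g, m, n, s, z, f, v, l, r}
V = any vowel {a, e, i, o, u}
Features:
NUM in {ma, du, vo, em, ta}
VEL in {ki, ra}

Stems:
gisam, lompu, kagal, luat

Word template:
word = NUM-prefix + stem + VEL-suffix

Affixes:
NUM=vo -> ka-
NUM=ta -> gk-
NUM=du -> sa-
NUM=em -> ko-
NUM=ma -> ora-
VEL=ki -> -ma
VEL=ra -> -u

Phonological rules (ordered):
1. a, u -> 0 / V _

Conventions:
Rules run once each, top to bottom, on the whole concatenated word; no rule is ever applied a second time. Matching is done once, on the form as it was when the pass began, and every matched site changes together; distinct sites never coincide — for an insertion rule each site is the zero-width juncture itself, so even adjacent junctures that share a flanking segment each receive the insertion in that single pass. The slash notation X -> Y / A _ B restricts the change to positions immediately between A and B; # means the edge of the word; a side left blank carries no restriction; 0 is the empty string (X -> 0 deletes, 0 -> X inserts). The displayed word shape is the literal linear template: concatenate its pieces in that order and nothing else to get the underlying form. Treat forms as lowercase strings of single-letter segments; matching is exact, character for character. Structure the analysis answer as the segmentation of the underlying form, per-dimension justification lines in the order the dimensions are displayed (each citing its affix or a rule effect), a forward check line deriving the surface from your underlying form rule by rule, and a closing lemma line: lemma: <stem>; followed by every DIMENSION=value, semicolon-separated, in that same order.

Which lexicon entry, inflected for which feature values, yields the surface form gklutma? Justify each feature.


underlying: gk-luat-ma
NUM=ta - signalled by the affix gk-
VEL=ki - signalled by the affix -ma
check: gkluatma -> gklutma
lemma: luat; NUM=ta; VEL=ki


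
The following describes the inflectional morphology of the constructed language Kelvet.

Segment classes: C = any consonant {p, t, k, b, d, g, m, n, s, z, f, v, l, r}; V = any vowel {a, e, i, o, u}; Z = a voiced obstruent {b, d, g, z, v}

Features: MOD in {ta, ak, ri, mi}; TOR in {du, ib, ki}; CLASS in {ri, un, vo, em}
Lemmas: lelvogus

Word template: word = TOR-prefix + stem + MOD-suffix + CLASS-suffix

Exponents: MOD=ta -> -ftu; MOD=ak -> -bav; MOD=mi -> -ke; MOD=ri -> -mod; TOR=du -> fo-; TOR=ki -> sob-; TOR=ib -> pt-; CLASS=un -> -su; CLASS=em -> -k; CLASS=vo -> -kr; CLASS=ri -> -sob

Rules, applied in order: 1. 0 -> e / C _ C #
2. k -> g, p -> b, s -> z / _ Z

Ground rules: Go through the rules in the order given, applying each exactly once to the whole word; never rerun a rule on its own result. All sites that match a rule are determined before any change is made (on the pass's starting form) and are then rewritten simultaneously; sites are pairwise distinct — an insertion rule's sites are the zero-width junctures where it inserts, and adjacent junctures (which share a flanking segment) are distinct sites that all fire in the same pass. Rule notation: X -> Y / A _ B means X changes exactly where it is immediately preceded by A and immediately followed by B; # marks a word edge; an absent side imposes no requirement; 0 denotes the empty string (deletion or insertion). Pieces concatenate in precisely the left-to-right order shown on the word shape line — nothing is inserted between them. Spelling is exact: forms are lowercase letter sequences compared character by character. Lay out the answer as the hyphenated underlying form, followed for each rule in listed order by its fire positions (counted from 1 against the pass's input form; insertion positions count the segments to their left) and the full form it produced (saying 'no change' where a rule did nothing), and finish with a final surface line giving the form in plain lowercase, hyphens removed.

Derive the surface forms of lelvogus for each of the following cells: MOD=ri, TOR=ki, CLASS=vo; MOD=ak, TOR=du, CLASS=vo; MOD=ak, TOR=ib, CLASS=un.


cell MOD=ri, TOR=ki, CLASS=vo:
underlying: sob-lelvogus-mod-kr
1. 0 -> e / C _ C #: inserts after position(s) 15: soblelvogusmodker
2. k -> g, p -> b, s -> z / _ Z: no change
surface: soblelvogusmodker

cell MOD=ak, TOR=du, CLASS=vo:
underlying: fo-lelvogus-bav-kr
1. 0 -> e / C _ C #: inserts after position(s) 14: folelvogusbavker
2. k -> g, p -> b, s -> z / _ Z: fires at position(s) 10: folelvoguzbavker
surface: folelvoguzbavker

cell MOD=ak, TOR=ib, CLASS=un:
underlying: pt-lelvogus-bav-su
1. 0 -> e / C _ C #: no change
2. k -> g, p -> b, s -> z / _ Z: fires at position(s) 10: ptlelvoguzbavsu
surface: ptlelvoguzbavsu


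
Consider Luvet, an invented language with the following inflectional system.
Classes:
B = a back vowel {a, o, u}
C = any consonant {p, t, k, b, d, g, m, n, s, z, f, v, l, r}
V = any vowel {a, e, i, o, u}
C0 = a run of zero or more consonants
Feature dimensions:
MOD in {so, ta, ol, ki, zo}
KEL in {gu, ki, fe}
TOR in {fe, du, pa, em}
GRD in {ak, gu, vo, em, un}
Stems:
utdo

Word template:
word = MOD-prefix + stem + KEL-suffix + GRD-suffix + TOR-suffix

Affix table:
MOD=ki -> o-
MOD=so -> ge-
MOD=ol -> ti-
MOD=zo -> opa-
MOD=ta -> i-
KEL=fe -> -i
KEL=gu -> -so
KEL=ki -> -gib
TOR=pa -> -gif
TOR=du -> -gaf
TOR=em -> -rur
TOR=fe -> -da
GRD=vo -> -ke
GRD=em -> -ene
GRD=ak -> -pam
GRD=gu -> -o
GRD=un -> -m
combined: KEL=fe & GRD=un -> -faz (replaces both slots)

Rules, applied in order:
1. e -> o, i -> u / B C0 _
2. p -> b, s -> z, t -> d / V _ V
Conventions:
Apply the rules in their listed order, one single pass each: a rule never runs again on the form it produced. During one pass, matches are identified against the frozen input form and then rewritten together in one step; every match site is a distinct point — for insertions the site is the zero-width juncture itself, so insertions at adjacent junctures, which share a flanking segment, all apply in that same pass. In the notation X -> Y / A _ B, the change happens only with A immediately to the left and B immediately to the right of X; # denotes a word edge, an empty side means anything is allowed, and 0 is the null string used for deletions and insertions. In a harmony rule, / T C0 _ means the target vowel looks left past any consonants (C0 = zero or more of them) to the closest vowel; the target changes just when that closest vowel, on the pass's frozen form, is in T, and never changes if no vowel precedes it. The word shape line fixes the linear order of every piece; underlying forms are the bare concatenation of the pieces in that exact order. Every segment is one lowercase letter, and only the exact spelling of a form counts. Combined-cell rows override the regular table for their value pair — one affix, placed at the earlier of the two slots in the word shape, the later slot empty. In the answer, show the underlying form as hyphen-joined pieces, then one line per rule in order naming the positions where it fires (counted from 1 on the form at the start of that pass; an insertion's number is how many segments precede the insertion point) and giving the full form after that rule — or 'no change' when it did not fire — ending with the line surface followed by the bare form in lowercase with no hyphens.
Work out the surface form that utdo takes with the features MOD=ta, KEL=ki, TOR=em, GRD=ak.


underlying: i-utdo-gib-pam-rur
1. e -> o, i -> u / B C0 _: fires at position(s) 7: iutdogubpamrur
2. p -> b, s -> z, t -> d / V _ V: no change
surface: iutdogubpamrur


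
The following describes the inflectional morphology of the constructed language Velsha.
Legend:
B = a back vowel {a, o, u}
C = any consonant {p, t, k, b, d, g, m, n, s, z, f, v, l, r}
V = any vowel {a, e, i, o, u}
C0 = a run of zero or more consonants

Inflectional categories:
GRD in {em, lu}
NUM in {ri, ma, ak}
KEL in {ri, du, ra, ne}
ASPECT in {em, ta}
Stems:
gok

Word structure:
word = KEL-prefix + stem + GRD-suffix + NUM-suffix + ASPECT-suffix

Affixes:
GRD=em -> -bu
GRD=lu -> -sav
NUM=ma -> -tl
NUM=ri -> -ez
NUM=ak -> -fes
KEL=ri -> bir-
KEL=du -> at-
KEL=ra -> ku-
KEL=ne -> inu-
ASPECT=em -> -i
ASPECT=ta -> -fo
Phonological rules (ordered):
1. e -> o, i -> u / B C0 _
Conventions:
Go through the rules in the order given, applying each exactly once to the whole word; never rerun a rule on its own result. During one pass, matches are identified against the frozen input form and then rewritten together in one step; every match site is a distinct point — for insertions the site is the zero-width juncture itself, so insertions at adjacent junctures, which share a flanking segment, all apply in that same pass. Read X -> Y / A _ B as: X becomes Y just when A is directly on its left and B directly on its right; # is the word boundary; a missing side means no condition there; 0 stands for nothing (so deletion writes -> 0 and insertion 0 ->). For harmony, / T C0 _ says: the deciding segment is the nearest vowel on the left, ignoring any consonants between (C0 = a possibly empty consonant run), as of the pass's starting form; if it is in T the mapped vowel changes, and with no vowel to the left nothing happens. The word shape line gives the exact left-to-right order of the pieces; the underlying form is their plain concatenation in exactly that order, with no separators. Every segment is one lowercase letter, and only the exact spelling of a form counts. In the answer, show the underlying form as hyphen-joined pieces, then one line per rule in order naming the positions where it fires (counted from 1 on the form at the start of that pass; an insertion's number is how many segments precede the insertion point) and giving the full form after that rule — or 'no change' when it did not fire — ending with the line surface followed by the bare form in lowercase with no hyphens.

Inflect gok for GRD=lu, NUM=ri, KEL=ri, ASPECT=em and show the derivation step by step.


underlying: bir-gok-sav-ez-i
1. e -> o, i -> u / B C0 _: fires at position(s) 10: birgoksavozi
surface: birgoksavozi


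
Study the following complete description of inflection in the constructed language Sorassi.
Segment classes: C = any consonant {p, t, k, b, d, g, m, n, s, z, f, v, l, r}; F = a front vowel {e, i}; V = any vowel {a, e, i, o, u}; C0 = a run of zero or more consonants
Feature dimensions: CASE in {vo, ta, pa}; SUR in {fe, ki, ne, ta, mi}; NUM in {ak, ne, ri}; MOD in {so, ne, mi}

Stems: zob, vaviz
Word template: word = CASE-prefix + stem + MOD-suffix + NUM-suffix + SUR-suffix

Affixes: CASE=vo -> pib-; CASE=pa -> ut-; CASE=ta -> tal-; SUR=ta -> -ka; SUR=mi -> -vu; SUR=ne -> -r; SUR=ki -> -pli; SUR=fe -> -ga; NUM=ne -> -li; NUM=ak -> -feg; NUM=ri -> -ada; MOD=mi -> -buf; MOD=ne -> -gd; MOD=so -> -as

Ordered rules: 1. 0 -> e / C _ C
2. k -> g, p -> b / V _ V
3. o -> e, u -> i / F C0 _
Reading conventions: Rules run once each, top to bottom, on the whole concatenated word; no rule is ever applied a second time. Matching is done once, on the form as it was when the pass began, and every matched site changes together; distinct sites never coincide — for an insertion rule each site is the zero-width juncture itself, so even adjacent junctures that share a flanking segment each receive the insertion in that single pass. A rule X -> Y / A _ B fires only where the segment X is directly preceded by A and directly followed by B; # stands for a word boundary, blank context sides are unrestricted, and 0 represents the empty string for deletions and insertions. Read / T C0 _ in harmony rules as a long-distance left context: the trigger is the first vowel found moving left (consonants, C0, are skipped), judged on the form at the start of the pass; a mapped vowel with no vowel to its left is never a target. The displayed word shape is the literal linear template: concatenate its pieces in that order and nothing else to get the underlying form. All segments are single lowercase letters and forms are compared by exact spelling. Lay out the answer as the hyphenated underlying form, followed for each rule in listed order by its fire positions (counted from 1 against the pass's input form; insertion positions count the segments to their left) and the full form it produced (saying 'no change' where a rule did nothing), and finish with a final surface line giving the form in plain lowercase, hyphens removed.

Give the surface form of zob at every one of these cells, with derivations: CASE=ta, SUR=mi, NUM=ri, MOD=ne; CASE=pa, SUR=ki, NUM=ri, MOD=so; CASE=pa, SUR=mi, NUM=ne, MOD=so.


cell CASE=ta, SUR=mi, NUM=ri, MOD=ne:
underlying: tal-zob-gd-ada-vu
1. 0 -> e / C _ C: inserts after position(s) 3, 6, 7: talezobegedadavu
2. k -> g, p -> b / V _ V: no change
3. o -> e, u -> i / F C0 _: fires at position(s) 6: talezebegedadavu
surface: talezebegedadavu

cell CASE=pa, SUR=ki, NUM=ri, MOD=so:
underlying: ut-zob-as-ada-pli
1. 0 -> e / C _ C: inserts after position(s) 2, 11: utezobasadapeli
2. k -> g, p -> b / V _ V: fires at position(s) 12: utezobasadabeli
3. o -> e, u -> i / F C0 _: fires at position(s) 5: utezebasadabeli
surface: utezebasadabeli

cell CASE=pa, SUR=mi, NUM=ne, MOD=so:
underlying: ut-zob-as-li-vu
1. 0 -> e / C _ C: inserts after position(s) 2, 7: utezobaselivu
2. k -> g, p -> b / V _ V: no change
3. o -> e, u -> i / F C0 _: fires at position(s) 5, 13: utezebaselivi
surface: utezebaselivi


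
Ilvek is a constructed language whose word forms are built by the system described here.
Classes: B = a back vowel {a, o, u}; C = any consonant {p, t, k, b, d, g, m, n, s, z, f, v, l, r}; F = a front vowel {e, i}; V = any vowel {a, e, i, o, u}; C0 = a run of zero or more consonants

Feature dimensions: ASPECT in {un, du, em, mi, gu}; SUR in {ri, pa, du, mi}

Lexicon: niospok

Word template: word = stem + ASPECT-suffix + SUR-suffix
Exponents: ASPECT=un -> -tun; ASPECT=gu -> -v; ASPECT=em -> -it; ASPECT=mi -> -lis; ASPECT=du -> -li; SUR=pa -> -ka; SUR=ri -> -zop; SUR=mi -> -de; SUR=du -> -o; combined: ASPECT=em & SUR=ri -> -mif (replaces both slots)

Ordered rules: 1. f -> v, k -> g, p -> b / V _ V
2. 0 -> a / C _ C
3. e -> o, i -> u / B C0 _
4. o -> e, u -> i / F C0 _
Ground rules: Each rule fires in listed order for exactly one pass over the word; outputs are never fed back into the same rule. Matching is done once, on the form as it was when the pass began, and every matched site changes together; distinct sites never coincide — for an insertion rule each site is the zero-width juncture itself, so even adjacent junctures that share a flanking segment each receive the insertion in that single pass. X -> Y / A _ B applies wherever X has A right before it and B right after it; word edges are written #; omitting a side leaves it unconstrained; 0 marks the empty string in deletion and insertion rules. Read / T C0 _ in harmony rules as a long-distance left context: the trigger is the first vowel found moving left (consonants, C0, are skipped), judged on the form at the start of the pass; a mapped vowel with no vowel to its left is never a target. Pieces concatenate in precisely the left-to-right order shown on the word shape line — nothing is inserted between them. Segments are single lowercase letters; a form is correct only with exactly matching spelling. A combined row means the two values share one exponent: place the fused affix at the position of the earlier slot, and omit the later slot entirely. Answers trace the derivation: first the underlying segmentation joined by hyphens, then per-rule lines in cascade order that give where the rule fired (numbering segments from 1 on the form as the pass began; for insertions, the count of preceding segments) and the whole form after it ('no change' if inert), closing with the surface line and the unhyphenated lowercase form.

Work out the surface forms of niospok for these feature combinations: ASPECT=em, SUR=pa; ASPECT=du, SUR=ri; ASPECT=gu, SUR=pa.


cell ASPECT=em, SUR=pa:
underlying: niospok-it-ka
1. f -> v, k -> g, p -> b / V _ V: fires at position(s) 7: niospogitka
2. 0 -> a / C _ C: inserts after position(s) 4, 9: niosapogitaka
3. e -> o, i -> u / B C0 _: fires at position(s) 9: niosapogutaka
4. o -> e, u -> i / F C0 _: fires at position(s) 3: niesapogutaka
surface: niesapogutaka

cell ASPECT=du, SUR=ri:
underlying: niospok-li-zop
1. f -> v, k -> g, p -> b / V _ V: no change
2. 0 -> a / C _ C: inserts after position(s) 4, 7: niosapokalizop
3. e -> o, i -> u / B C0 _: fires at position(s) 11: niosapokaluzop
4. o -> e, u -> i / F C0 _: fires at position(s) 3: niesapokaluzop
surface: niesapokaluzop

cell ASPECT=gu, SUR=pa:
underlying: niospok-v-ka
1. f -> v, k -> g, p -> b / V _ V: no change
2. 0 -> a / C _ C: inserts after position(s) 4, 7, 8: niosapokavaka
3. e -> o, i -> u / B C0 _: no change
4. o -> e, u -> i / F C0 _: fires at position(s) 3: niesapokavaka
surface: niesapokavaka


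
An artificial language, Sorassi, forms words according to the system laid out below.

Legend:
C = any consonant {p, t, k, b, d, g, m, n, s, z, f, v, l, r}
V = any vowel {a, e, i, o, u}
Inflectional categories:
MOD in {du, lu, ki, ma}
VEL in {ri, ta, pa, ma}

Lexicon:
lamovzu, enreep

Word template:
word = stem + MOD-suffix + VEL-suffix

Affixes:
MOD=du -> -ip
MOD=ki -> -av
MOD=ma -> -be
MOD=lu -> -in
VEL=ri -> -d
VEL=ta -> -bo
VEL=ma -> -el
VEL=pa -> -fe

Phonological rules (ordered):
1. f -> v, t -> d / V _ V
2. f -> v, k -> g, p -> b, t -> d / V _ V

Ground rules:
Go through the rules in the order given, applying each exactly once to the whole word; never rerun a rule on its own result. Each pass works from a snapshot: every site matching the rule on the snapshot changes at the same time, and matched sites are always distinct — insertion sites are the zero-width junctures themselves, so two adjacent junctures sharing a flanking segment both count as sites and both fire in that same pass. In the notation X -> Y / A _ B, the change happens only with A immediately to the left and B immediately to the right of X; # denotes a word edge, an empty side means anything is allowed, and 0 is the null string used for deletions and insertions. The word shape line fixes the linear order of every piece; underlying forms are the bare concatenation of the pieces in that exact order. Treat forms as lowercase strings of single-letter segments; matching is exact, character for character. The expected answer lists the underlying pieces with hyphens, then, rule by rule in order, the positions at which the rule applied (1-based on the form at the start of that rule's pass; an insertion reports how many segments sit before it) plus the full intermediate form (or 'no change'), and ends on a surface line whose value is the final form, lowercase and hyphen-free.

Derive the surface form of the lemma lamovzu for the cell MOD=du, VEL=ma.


underlying: lamovzu-ip-el
1. f -> v, t -> d / V _ V: no change
2. f -> v, k -> g, p -> b, t -> d / V _ V: fires at position(s) 9: lamovzuibel
surface: lamovzuibel
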